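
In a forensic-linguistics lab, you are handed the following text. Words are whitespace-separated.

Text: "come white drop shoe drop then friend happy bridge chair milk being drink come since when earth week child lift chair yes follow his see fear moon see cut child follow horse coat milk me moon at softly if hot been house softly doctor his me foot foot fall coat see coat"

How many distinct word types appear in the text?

37

Distinct types: {at, been, being, bridge, chair, child, coat, come, cut, doctor, drink, drop, earth, fall, fear, follow, foot, friend, happy, his, horse, hot, house, if, lift, me, milk, moon, see, shoe, since, softly, then, week, when, white, yes}
V = 37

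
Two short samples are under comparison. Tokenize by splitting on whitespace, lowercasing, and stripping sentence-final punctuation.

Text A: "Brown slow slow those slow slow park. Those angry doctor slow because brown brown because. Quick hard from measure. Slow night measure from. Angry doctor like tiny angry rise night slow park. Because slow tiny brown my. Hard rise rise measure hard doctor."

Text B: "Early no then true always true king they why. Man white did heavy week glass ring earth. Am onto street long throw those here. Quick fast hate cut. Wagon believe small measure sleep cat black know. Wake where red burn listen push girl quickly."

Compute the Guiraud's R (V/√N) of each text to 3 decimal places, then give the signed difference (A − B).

-4.042

A: V=16, N=43, R=2.440
B: V=43, N=44, R=6.482
Difference = 2.440 − 6.482 = -4.042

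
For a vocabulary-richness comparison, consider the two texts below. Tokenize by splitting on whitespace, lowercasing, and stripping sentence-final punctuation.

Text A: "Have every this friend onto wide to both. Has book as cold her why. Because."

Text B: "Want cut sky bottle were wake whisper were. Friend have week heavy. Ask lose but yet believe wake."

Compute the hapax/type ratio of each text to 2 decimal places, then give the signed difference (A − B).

0.12

A: hapax=15, V=15, ratio=1.00
B: hapax=14, V=16, ratio=0.88
Difference = 1.00 − 0.88 = 0.12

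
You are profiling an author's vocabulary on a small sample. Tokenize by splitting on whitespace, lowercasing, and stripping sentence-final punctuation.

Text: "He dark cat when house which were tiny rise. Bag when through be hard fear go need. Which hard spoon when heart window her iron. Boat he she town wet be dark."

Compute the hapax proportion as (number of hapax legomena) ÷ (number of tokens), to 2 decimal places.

0.59

Frequencies: when:3, he:2, dark:2, which:2, be:2, hard:2, cat:1, house:1, were:1, tiny:1, rise:1, bag:1, through:1, fear:1, go:1, need:1, spoon:1, heart:1, window:1, her:1, … (5 more, each freq 1)
Hapax count = 19; token count = 32.
Ratio = 19 / 32 = 0.59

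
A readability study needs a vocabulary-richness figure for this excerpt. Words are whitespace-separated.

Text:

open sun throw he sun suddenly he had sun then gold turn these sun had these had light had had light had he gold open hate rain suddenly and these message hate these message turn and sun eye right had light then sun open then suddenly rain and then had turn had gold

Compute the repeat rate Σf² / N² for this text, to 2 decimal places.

0.08

Frequencies: had:9, sun:6, then:4, these:4, open:3, he:3, suddenly:3, gold:3, turn:3, light:3, and:3, hate:2, rain:2, message:2, throw:1, eye:1, right:1
Σf² = 227; N² = 2809
Repeat rate = 227 / 2809 = 0.08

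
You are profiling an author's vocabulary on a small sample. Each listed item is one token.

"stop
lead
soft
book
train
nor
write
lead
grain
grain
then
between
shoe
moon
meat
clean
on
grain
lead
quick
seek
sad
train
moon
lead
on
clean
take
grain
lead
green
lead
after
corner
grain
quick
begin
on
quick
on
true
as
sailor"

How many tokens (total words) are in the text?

43

Tokens: stop, lead, soft, book, train, nor, write, lead, grain, grain, then, between, shoe, moon, meat, clean, on, grain, lead, quick, seek, sad, train, moon, lead, on, clean, take, grain, lead, green, lead, after, corner, grain, quick, begin, on, quick, on, true, as, sailor
N = 43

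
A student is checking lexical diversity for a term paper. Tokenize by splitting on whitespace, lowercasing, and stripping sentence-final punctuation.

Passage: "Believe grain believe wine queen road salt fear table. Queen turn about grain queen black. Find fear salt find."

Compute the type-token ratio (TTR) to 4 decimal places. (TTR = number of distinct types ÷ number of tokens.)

N = 19 tokens, V = 12 types.
TTR = V / N = 12 / 19 = 0.6316

0.6316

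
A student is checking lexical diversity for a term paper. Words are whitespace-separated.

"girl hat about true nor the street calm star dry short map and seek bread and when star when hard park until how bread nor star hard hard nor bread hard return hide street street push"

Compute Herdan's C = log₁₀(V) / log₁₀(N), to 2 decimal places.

N = 36, V = 23.
log₁₀(V) = 1.361728, log₁₀(N) = 1.556303
C = 1.361728 / 1.556303 = 0.87

0.87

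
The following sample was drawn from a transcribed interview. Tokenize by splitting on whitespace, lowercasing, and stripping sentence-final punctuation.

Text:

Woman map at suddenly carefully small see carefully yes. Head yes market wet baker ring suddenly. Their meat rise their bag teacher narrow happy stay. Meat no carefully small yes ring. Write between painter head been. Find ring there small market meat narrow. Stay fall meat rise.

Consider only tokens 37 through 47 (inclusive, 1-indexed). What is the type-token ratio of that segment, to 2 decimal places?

Segment tokens 37–47: find, ring, there, small, market, meat, narrow, stay, fall, meat, rise
Segment N = 11, segment V = 10.
TTR = 10 / 11 = 0.91

0.91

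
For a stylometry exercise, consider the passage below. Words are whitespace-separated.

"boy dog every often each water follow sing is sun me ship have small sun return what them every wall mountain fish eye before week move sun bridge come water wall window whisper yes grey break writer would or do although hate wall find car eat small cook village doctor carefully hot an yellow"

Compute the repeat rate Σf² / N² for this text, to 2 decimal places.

0.02

Frequencies: sun:3, wall:3, every:2, water:2, small:2, boy:1, dog:1, often:1, each:1, follow:1, sing:1, is:1, me:1, ship:1, have:1, return:1, what:1, them:1, mountain:1, fish:1, … (27 more, each freq 1)
Σf² = 72; N² = 2916
Repeat rate = 72 / 2916 = 0.02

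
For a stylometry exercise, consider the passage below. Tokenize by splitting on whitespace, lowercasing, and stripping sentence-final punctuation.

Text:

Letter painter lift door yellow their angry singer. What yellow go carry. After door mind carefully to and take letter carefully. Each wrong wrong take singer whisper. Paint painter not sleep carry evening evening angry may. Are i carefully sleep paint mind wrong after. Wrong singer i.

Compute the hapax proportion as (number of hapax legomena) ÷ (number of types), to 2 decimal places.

Frequencies: wrong:4, singer:3, carefully:3, letter:2, painter:2, door:2, yellow:2, angry:2, carry:2, after:2, mind:2, take:2, paint:2, sleep:2, evening:2, i:2, lift:1, their:1, what:1, go:1, … (7 more, each freq 1)
Hapax count = 11; type count = 27.
Ratio = 11 / 27 = 0.41

0.41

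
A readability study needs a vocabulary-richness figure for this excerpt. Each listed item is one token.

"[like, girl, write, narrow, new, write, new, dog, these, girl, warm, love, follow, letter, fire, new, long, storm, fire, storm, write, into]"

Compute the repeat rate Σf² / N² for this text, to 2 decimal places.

Frequencies: write:3, new:3, girl:2, fire:2, storm:2, like:1, narrow:1, dog:1, these:1, warm:1, love:1, follow:1, letter:1, long:1, into:1
Σf² = 40; N² = 484
Repeat rate = 40 / 484 = 0.08

0.08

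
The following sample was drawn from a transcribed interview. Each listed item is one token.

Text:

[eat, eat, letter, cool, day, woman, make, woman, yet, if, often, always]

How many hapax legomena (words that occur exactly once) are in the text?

Frequencies: eat:2, woman:2, letter:1, cool:1, day:1, make:1, yet:1, if:1, often:1, always:1
Hapax (freq=1): always, cool, day, if, letter, make, often, yet

8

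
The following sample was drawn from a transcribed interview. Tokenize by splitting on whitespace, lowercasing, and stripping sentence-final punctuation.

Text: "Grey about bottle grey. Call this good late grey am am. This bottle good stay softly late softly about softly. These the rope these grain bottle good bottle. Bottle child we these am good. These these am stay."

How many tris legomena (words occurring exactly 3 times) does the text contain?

Frequencies: bottle:5, these:5, good:4, am:4, grey:3, softly:3, about:2, this:2, late:2, stay:2, call:1, the:1, rope:1, grain:1, child:1, we:1
Words with frequency 3: grey, softly

2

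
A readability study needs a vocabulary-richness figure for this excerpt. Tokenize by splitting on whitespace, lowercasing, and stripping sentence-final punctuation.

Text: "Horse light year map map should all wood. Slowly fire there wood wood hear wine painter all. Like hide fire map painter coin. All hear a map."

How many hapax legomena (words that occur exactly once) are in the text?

11

Frequencies: map:4, all:3, wood:3, fire:2, hear:2, painter:2, horse:1, light:1, year:1, should:1, slowly:1, there:1, wine:1, like:1, hide:1, coin:1, a:1
Hapax (freq=1): a, coin, hide, horse, light, like, should, slowly, there, wine, year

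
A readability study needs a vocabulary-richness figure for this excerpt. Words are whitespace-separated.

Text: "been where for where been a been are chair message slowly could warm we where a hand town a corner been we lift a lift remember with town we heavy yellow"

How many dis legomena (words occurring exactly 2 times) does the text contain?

2

Frequencies: been:4, a:4, where:3, we:3, town:2, lift:2, for:1, are:1, chair:1, message:1, slowly:1, could:1, warm:1, hand:1, corner:1, remember:1, with:1, heavy:1, yellow:1
Words with frequency 2: lift, town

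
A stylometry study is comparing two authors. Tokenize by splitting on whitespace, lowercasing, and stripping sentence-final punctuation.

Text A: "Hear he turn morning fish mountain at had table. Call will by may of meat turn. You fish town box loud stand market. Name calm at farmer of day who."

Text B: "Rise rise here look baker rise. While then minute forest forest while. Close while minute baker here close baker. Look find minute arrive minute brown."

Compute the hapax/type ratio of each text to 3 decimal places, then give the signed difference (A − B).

A: hapax=22, V=26, ratio=0.846
B: hapax=4, V=12, ratio=0.333
Difference = 0.846 − 0.333 = 0.513

0.513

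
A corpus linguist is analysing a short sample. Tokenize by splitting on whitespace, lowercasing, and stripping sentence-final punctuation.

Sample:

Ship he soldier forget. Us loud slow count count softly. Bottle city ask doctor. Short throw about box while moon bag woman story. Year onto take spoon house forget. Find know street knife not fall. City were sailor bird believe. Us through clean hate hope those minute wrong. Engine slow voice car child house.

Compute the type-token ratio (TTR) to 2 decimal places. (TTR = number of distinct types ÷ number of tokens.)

0.89

N = 54 tokens, V = 48 types.
TTR = V / N = 48 / 54 = 0.89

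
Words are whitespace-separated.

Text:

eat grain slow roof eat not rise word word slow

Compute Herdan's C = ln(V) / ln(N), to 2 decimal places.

N = 10, V = 7.
ln(V) = 1.945910, ln(N) = 2.302585
C = 1.945910 / 2.302585 = 0.85

0.85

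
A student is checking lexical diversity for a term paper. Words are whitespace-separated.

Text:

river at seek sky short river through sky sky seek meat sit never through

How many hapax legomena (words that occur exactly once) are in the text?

5

Frequencies: sky:3, river:2, seek:2, through:2, at:1, short:1, meat:1, sit:1, never:1
Hapax (freq=1): at, meat, never, short, sit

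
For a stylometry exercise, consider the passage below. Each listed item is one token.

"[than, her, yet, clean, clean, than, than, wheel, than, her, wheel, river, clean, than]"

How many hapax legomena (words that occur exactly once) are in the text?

2

Frequencies: than:5, clean:3, her:2, wheel:2, yet:1, river:1
Hapax (freq=1): river, yet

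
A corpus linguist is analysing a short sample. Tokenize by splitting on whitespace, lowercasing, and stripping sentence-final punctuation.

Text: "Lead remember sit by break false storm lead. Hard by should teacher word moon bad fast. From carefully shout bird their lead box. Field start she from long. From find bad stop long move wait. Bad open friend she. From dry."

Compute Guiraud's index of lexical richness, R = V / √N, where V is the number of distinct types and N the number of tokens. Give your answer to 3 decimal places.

4.841

N = 41, V = 31.
√N = 6.403124
R = 31 / 6.403124 = 4.841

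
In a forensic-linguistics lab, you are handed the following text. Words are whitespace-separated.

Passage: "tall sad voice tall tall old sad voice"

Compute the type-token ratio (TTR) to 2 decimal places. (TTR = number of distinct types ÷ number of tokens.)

N = 8 tokens, V = 4 types.
TTR = V / N = 4 / 8 = 0.50

0.50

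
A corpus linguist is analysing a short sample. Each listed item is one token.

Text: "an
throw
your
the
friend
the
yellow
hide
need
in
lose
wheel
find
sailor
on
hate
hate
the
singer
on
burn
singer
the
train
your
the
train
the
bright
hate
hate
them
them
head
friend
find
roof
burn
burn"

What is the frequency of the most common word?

Frequencies: the:6, hate:4, burn:3, your:2, friend:2, find:2, on:2, singer:2, train:2, them:2, an:1, throw:1, yellow:1, hide:1, need:1, in:1, lose:1, wheel:1, sailor:1, bright:1, … (2 more, each freq 1)
Most common: 'the' with frequency 6.

6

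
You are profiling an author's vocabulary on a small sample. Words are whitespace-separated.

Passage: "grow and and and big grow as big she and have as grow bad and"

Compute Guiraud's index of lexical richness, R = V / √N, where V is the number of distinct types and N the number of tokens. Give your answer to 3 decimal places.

N = 15, V = 7.
√N = 3.872983
R = 7 / 3.872983 = 1.807

1.807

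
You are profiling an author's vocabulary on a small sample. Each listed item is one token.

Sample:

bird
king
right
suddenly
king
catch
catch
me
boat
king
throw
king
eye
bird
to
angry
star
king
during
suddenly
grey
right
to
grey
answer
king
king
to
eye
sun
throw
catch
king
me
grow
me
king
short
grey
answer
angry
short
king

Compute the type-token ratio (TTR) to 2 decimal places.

N = 43 tokens, V = 18 types.
TTR = V / N = 18 / 43 = 0.42

0.42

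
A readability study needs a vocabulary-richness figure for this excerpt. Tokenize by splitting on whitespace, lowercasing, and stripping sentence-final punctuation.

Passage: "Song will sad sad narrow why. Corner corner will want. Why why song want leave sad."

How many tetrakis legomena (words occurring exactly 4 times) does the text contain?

Frequencies: sad:3, why:3, song:2, will:2, corner:2, want:2, narrow:1, leave:1
Words with frequency 4: (none)

0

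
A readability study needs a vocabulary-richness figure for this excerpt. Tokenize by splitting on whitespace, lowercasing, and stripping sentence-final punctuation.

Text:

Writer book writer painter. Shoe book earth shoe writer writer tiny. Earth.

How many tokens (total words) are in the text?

12

Tokens: writer, book, writer, painter, shoe, book, earth, shoe, writer, writer, tiny, earth
N = 12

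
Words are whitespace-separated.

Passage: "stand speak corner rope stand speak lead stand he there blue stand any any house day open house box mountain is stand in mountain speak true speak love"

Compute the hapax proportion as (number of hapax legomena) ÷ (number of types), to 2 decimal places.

Frequencies: stand:5, speak:4, any:2, house:2, mountain:2, corner:1, rope:1, lead:1, he:1, there:1, blue:1, day:1, open:1, box:1, is:1, in:1, true:1, love:1
Hapax count = 13; type count = 18.
Ratio = 13 / 18 = 0.72

0.72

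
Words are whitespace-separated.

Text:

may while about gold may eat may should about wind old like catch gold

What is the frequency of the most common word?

Frequencies: may:3, about:2, gold:2, while:1, eat:1, should:1, wind:1, old:1, like:1, catch:1
Most common: 'may' with frequency 3.

3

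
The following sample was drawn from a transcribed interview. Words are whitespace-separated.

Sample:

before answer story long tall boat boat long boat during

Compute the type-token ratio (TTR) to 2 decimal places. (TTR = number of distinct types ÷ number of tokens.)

N = 10 tokens, V = 7 types.
TTR = V / N = 7 / 10 = 0.70

0.70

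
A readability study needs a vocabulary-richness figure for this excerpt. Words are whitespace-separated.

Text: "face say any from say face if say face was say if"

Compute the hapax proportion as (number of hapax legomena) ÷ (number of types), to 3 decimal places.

0.500

Frequencies: say:4, face:3, if:2, any:1, from:1, was:1
Hapax count = 3; type count = 6.
Ratio = 3 / 6 = 0.500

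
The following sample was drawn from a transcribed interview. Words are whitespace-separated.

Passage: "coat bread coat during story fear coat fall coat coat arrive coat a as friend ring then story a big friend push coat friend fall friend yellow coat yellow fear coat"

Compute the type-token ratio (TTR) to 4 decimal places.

0.4839

N = 31 tokens, V = 15 types.
TTR = V / N = 15 / 31 = 0.4839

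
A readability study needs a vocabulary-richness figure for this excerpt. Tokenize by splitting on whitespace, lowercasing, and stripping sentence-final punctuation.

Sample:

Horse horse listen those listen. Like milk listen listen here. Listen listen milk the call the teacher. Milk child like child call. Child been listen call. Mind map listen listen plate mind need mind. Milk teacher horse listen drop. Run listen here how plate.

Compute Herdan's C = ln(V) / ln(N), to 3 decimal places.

N = 44, V = 18.
ln(V) = 2.890372, ln(N) = 3.784190
C = 2.890372 / 3.784190 = 0.764

0.764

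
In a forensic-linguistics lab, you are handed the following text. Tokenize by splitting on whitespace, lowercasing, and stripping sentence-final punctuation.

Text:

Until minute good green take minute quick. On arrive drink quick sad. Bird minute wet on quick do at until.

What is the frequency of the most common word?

Frequencies: minute:3, quick:3, until:2, on:2, good:1, green:1, take:1, arrive:1, drink:1, sad:1, bird:1, wet:1, do:1, at:1
Most common: 'minute' with frequency 3.

3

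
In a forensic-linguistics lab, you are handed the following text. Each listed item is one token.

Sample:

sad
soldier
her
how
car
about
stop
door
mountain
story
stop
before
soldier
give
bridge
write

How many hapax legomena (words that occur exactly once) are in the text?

Frequencies: soldier:2, stop:2, sad:1, her:1, how:1, car:1, about:1, door:1, mountain:1, story:1, before:1, give:1, bridge:1, write:1
Hapax (freq=1): about, before, bridge, car, door, give, her, how, mountain, sad, story, write

12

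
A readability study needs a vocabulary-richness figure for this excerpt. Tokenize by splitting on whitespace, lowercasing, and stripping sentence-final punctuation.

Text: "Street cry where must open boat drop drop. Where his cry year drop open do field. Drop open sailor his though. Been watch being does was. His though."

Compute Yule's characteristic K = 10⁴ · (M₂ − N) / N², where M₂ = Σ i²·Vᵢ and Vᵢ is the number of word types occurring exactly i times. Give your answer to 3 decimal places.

Frequencies: drop:4, open:3, his:3, cry:2, where:2, though:2, street:1, must:1, boat:1, year:1, do:1, field:1, sailor:1, been:1, watch:1, being:1, does:1, was:1
N = 28. Frequency spectrum: V_1=12, V_2=3, V_3=2, V_4=1
M₂ = 1²·12 + 2²·3 + 3²·2 + 4²·1 = 58
K = 10000 × (58 − 28) / 28² = 382.653

382.653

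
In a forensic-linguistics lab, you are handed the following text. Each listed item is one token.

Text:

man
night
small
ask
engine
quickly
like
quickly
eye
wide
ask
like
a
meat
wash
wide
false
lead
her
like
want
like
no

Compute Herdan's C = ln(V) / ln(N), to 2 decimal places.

N = 23, V = 17.
ln(V) = 2.833213, ln(N) = 3.135494
C = 2.833213 / 3.135494 = 0.90

0.90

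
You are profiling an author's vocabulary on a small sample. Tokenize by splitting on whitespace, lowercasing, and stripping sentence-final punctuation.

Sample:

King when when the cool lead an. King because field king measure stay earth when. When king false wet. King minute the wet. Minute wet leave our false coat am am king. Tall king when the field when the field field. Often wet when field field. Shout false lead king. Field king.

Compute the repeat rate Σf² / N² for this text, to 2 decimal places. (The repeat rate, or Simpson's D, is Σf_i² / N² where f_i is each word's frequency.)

0.09

Frequencies: king:9, when:7, field:7, the:4, wet:4, false:3, lead:2, minute:2, am:2, cool:1, an:1, because:1, measure:1, stay:1, earth:1, leave:1, our:1, coat:1, tall:1, often:1, … (1 more, each freq 1)
Σf² = 244; N² = 2704
Repeat rate = 244 / 2704 = 0.09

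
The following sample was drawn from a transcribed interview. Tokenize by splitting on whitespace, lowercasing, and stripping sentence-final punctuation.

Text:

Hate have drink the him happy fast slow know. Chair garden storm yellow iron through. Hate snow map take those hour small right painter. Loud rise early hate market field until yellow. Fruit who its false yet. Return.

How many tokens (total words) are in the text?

Tokens: hate, have, drink, the, him, happy, fast, slow, know, chair, garden, storm, yellow, iron, through, hate, snow, map, take, those, hour, small, right, painter, loud, rise, early, hate, market, field, until, yellow, fruit, who, its, false, yet, return
N = 38

38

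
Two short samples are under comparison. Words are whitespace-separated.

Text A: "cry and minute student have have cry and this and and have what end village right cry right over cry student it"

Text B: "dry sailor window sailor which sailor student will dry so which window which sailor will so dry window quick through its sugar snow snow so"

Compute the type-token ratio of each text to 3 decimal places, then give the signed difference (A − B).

0.065

TTR(A) = 12/22 = 0.545
TTR(B) = 12/25 = 0.480
Difference = 0.545 − 0.480 = 0.065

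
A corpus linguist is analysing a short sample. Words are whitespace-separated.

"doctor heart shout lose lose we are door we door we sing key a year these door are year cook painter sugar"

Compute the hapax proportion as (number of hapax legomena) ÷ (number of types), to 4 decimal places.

0.6667

Frequencies: we:3, door:3, lose:2, are:2, year:2, doctor:1, heart:1, shout:1, sing:1, key:1, a:1, these:1, cook:1, painter:1, sugar:1
Hapax count = 10; type count = 15.
Ratio = 10 / 15 = 0.6667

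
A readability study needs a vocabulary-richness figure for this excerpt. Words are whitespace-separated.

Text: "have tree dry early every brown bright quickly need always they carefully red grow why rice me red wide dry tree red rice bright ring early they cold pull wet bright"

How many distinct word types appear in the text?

22

Distinct types: {always, bright, brown, carefully, cold, dry, early, every, grow, have, me, need, pull, quickly, red, rice, ring, they, tree, wet, why, wide}
V = 22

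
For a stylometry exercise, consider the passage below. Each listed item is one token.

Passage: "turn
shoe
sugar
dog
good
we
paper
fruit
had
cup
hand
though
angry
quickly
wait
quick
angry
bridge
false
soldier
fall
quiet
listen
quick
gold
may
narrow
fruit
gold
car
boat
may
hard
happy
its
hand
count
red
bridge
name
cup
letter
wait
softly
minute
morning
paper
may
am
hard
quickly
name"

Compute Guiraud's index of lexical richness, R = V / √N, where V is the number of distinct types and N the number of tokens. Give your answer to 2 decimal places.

N = 52, V = 38.
√N = 7.211103
R = 38 / 7.211103 = 5.27

5.27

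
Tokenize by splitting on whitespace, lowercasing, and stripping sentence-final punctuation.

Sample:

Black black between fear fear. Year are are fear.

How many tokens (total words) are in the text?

9

Tokens: black, black, between, fear, fear, year, are, are, fear
N = 9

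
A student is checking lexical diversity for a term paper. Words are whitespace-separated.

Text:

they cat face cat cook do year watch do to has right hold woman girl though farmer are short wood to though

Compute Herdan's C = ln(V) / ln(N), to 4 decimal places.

0.9351

N = 22, V = 18.
ln(V) = 2.890372, ln(N) = 3.091042
C = 2.890372 / 3.091042 = 0.9351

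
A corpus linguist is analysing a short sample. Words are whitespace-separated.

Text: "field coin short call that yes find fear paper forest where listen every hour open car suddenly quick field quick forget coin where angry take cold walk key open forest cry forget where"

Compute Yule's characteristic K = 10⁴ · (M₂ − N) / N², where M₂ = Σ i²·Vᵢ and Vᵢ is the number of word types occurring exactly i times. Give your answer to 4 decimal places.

165.2893

Frequencies: where:3, field:2, coin:2, forest:2, open:2, quick:2, forget:2, short:1, call:1, that:1, yes:1, find:1, fear:1, paper:1, listen:1, every:1, hour:1, car:1, suddenly:1, angry:1, … (5 more, each freq 1)
N = 33. Frequency spectrum: V_1=18, V_2=6, V_3=1
M₂ = 1²·18 + 2²·6 + 3²·1 = 51
K = 10000 × (51 − 33) / 33² = 165.2893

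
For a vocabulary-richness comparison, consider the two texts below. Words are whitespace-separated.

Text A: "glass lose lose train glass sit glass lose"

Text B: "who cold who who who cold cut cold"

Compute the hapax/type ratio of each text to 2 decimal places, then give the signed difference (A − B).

A: hapax=2, V=4, ratio=0.50
B: hapax=1, V=3, ratio=0.33
Difference = 0.50 − 0.33 = 0.17

0.17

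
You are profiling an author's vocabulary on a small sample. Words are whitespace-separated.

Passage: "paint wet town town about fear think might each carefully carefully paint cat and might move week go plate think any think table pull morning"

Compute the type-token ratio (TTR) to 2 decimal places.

N = 25 tokens, V = 19 types.
TTR = V / N = 19 / 25 = 0.76

0.76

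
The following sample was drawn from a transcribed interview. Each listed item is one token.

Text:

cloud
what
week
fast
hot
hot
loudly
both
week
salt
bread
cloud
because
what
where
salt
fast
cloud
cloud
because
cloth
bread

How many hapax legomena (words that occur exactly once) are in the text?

4

Frequencies: cloud:4, what:2, week:2, fast:2, hot:2, salt:2, bread:2, because:2, loudly:1, both:1, where:1, cloth:1
Hapax (freq=1): both, cloth, loudly, where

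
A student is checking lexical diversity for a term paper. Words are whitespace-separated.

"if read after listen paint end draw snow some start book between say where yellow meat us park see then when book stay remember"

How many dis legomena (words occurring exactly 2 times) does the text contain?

Frequencies: book:2, if:1, read:1, after:1, listen:1, paint:1, end:1, draw:1, snow:1, some:1, start:1, between:1, say:1, where:1, yellow:1, meat:1, us:1, park:1, see:1, then:1, … (3 more, each freq 1)
Words with frequency 2: book

1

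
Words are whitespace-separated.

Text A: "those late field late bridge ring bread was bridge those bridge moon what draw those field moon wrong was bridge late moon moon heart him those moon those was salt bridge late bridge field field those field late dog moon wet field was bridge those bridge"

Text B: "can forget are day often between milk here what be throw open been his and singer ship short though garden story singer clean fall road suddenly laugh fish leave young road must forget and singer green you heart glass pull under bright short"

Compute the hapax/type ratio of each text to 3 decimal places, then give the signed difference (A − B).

-0.240

A: hapax=10, V=16, ratio=0.625
B: hapax=32, V=37, ratio=0.865
Difference = 0.625 − 0.865 = -0.240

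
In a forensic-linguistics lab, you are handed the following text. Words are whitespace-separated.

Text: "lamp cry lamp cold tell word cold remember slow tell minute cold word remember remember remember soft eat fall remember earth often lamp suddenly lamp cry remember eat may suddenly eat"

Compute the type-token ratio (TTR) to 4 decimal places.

0.4839

N = 31 tokens, V = 15 types.
TTR = V / N = 15 / 31 = 0.4839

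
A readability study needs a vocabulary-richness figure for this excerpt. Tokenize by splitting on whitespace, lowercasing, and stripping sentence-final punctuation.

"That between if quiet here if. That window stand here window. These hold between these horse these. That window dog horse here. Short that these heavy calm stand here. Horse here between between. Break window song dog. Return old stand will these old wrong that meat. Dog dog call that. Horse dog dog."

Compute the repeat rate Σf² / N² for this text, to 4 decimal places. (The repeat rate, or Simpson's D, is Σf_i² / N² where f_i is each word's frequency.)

0.0708

Frequencies: that:6, dog:6, here:5, these:5, between:4, window:4, horse:4, stand:3, if:2, old:2, quiet:1, hold:1, short:1, heavy:1, calm:1, break:1, song:1, return:1, will:1, wrong:1, … (2 more, each freq 1)
Σf² = 199; N² = 2809
Repeat rate = 199 / 2809 = 0.0708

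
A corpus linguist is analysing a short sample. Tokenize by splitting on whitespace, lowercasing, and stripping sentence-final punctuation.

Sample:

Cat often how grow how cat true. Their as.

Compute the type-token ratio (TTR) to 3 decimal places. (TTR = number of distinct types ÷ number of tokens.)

N = 9 tokens, V = 7 types.
TTR = V / N = 7 / 9 = 0.778

0.778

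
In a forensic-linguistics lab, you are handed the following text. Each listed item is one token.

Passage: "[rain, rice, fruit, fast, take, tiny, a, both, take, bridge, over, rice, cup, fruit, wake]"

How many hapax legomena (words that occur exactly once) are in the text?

Frequencies: rice:2, fruit:2, take:2, rain:1, fast:1, tiny:1, a:1, both:1, bridge:1, over:1, cup:1, wake:1
Hapax (freq=1): a, both, bridge, cup, fast, over, rain, tiny, wake

9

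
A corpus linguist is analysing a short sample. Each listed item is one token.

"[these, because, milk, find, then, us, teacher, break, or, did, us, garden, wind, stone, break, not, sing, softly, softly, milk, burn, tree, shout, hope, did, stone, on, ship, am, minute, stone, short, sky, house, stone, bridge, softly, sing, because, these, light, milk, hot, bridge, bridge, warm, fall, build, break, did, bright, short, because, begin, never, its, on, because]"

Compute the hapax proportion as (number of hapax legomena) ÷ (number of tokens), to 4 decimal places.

Frequencies: because:4, stone:4, milk:3, break:3, did:3, softly:3, bridge:3, these:2, us:2, sing:2, on:2, short:2, find:1, then:1, teacher:1, or:1, garden:1, wind:1, not:1, burn:1, … (17 more, each freq 1)
Hapax count = 25; token count = 58.
Ratio = 25 / 58 = 0.4310

0.4310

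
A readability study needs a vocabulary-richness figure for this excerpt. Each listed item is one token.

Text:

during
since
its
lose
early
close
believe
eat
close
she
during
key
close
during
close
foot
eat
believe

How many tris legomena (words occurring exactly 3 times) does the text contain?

1

Frequencies: close:4, during:3, believe:2, eat:2, since:1, its:1, lose:1, early:1, she:1, key:1, foot:1
Words with frequency 3: during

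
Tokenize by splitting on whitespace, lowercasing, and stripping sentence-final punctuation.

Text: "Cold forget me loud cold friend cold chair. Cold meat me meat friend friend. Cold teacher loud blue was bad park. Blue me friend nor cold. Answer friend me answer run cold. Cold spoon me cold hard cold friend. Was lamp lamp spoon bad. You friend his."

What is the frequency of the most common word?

Frequencies: cold:10, friend:7, me:5, loud:2, meat:2, blue:2, was:2, bad:2, answer:2, spoon:2, lamp:2, forget:1, chair:1, teacher:1, park:1, nor:1, run:1, hard:1, you:1, his:1
Most common: 'cold' with frequency 10.

10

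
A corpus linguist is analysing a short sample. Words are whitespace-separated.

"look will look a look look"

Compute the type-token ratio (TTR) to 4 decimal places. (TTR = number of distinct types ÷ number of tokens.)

0.5000

N = 6 tokens, V = 3 types.
TTR = V / N = 3 / 6 = 0.5000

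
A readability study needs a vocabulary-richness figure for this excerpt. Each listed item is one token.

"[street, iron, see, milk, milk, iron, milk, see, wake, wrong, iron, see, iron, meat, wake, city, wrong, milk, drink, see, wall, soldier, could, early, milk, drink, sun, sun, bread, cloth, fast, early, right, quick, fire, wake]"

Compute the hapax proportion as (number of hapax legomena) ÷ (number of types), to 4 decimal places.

Frequencies: milk:5, iron:4, see:4, wake:3, wrong:2, drink:2, early:2, sun:2, street:1, meat:1, city:1, wall:1, soldier:1, could:1, bread:1, cloth:1, fast:1, right:1, quick:1, fire:1
Hapax count = 12; type count = 20.
Ratio = 12 / 20 = 0.6000

0.6000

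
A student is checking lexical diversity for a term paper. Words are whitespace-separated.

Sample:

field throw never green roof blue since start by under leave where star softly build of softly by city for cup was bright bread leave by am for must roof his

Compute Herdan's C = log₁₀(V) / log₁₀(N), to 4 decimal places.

N = 31, V = 25.
log₁₀(V) = 1.397940, log₁₀(N) = 1.491362
C = 1.397940 / 1.491362 = 0.9374

0.9374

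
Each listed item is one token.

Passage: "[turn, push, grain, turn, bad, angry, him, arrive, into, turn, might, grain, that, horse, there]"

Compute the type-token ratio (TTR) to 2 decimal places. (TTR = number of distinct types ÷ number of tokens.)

N = 15 tokens, V = 12 types.
TTR = V / N = 12 / 15 = 0.80

0.80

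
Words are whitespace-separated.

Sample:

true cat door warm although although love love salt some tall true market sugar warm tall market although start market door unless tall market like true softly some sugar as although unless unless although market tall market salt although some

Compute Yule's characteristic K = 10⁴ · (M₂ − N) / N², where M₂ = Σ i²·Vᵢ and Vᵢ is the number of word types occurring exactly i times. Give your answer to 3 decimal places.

625.000

Frequencies: although:6, market:6, tall:4, true:3, some:3, unless:3, door:2, warm:2, love:2, salt:2, sugar:2, cat:1, start:1, like:1, softly:1, as:1
N = 40. Frequency spectrum: V_1=5, V_2=5, V_3=3, V_4=1, V_6=2
M₂ = 1²·5 + 2²·5 + 3²·3 + 4²·1 + 6²·2 = 140
K = 10000 × (140 − 40) / 40² = 625.000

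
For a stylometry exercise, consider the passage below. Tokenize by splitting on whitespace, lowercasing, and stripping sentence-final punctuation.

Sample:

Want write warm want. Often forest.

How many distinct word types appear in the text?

Distinct types: {forest, often, want, warm, write}
V = 5

5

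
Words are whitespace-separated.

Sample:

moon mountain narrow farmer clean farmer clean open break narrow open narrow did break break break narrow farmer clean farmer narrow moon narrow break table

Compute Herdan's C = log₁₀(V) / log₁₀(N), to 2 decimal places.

N = 25, V = 9.
log₁₀(V) = 0.954243, log₁₀(N) = 1.397940
C = 0.954243 / 1.397940 = 0.68

0.68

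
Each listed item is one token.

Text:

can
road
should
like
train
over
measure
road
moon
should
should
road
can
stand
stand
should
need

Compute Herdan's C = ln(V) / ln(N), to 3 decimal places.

N = 17, V = 10.
ln(V) = 2.302585, ln(N) = 2.833213
C = 2.302585 / 2.833213 = 0.813

0.813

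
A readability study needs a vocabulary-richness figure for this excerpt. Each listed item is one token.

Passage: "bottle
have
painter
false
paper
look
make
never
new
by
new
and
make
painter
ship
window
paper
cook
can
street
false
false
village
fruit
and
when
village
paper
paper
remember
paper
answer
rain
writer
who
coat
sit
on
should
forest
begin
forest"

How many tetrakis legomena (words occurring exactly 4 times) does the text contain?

Frequencies: paper:5, false:3, painter:2, make:2, new:2, and:2, village:2, forest:2, bottle:1, have:1, look:1, never:1, by:1, ship:1, window:1, cook:1, can:1, street:1, fruit:1, when:1, … (10 more, each freq 1)
Words with frequency 4: (none)

0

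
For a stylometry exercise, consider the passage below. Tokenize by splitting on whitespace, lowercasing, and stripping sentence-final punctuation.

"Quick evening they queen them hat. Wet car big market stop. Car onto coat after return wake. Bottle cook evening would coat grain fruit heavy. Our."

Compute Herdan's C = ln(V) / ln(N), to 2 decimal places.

N = 26, V = 23.
ln(V) = 3.135494, ln(N) = 3.258097
C = 3.135494 / 3.258097 = 0.96

0.96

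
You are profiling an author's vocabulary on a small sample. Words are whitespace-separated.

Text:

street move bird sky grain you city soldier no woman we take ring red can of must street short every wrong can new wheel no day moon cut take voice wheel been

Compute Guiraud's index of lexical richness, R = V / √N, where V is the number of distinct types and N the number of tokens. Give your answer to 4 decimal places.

N = 32, V = 27.
√N = 5.656854
R = 27 / 5.656854 = 4.7730

4.7730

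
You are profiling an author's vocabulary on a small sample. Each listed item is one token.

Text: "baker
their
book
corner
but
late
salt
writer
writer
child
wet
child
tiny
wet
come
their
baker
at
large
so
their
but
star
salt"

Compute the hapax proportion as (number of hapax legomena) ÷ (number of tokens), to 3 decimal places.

0.375

Frequencies: their:3, baker:2, but:2, salt:2, writer:2, child:2, wet:2, book:1, corner:1, late:1, tiny:1, come:1, at:1, large:1, so:1, star:1
Hapax count = 9; token count = 24.
Ratio = 9 / 24 = 0.375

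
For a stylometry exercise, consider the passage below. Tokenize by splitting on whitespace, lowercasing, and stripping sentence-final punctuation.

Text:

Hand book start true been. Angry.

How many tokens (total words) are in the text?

6

Tokens: hand, book, start, true, been, angry
N = 6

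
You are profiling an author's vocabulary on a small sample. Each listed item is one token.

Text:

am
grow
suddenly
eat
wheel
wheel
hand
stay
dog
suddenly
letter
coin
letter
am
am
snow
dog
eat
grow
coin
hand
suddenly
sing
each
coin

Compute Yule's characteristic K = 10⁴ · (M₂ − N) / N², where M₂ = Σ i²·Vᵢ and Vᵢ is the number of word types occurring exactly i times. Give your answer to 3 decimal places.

480.000

Frequencies: am:3, suddenly:3, coin:3, grow:2, eat:2, wheel:2, hand:2, dog:2, letter:2, stay:1, snow:1, sing:1, each:1
N = 25. Frequency spectrum: V_1=4, V_2=6, V_3=3
M₂ = 1²·4 + 2²·6 + 3²·3 = 55
K = 10000 × (55 − 25) / 25² = 480.000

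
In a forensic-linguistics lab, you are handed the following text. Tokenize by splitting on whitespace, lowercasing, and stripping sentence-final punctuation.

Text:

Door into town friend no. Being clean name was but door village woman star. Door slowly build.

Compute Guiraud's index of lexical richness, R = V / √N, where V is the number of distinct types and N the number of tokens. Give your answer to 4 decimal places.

N = 17, V = 15.
√N = 4.123106
R = 15 / 4.123106 = 3.6380

3.6380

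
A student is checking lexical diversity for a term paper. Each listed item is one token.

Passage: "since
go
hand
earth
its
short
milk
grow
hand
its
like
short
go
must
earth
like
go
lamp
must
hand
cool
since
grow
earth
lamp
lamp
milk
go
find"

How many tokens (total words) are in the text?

Tokens: since, go, hand, earth, its, short, milk, grow, hand, its, like, short, go, must, earth, like, go, lamp, must, hand, cool, since, grow, earth, lamp, lamp, milk, go, find
N = 29

29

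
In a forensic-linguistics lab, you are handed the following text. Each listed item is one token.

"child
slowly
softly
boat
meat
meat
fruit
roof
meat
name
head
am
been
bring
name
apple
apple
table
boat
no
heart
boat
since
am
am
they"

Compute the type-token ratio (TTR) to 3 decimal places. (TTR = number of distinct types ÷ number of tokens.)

N = 26 tokens, V = 18 types.
TTR = V / N = 18 / 26 = 0.692

0.692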